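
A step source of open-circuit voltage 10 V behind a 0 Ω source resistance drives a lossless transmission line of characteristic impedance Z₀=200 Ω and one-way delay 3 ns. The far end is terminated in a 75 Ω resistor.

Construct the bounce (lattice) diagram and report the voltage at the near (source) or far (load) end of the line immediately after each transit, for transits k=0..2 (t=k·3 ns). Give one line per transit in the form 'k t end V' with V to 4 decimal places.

0 0 source 10.0000
1 3 load 5.4545
2 6 source 10.0000

Γ_L=-0.454545, Γ_S=-1.000000; launch V₁=10·200/200=10.000000
k=0 src: V=10.0000
k=1 load: inc=10.000000, refl=10.000000·-0.454545=-4.5455; V=0.000000+10.000000+-4.545455=5.4545
k=2 src: inc=-4.545455, refl=-4.545455·-1.000000=4.5455; V=10.000000+-4.545455+4.545455=10.0000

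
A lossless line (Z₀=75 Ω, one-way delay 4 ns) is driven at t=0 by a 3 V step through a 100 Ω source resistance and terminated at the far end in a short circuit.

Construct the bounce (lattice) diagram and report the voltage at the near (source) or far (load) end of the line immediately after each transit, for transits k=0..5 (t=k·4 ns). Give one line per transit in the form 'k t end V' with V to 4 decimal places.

0 0 source 1.2857
1 4 load 0.0000
2 8 source -0.1837
3 12 load 0.0000
4 16 source 0.0262
5 20 load 0.0000

Γ_L=-1.000000, Γ_S=0.142857; launch V₁=3·75/175=1.285714
k=0 src: V=1.2857
k=1 load: inc=1.285714, refl=1.285714·-1.000000=-1.2857; V=0.000000+1.285714+-1.285714=0.0000
k=2 src: inc=-1.285714, refl=-1.285714·0.142857=-0.1837; V=1.285714+-1.285714+-0.183673=-0.1837
k=3 load: inc=-0.183673, refl=-0.183673·-1.000000=0.1837; V=0.000000+-0.183673+0.183673=0.0000
k=4 src: inc=0.183673, refl=0.183673·0.142857=0.0262; V=-0.183673+0.183673+0.026239=0.0262
k=5 load: inc=0.026239, refl=0.026239·-1.000000=-0.0262; V=0.000000+0.026239+-0.026239=0.0000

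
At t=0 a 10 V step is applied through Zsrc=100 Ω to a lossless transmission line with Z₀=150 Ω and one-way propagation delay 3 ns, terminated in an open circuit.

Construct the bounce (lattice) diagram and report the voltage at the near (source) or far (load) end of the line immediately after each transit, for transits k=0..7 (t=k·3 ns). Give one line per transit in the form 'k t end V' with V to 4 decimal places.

Γ_L=1.000000, Γ_S=-0.200000; launch V₁=10·150/250=6.000000
k=0 src: V=6.0000
k=1 load: inc=6.000000, refl=6.000000·1.000000=6.0000; V=0.000000+6.000000+6.000000=12.0000
k=2 src: inc=6.000000, refl=6.000000·-0.200000=-1.2000; V=6.000000+6.000000+-1.200000=10.8000
k=3 load: inc=-1.200000, refl=-1.200000·1.000000=-1.2000; V=12.000000+-1.200000+-1.200000=9.6000
k=4 src: inc=-1.200000, refl=-1.200000·-0.200000=0.2400; V=10.800000+-1.200000+0.240000=9.8400
k=5 load: inc=0.240000, refl=0.240000·1.000000=0.2400; V=9.600000+0.240000+0.240000=10.0800
k=6 src: inc=0.240000, refl=0.240000·-0.200000=-0.0480; V=9.840000+0.240000+-0.048000=10.0320
k=7 load: inc=-0.048000, refl=-0.048000·1.000000=-0.0480; V=10.080000+-0.048000+-0.048000=9.9840

0 0 source 6.0000
1 3 load 12.0000
2 6 source 10.8000
3 9 load 9.6000
4 12 source 9.8400
5 15 load 10.0800
6 18 source 10.0320
7 21 load 9.9840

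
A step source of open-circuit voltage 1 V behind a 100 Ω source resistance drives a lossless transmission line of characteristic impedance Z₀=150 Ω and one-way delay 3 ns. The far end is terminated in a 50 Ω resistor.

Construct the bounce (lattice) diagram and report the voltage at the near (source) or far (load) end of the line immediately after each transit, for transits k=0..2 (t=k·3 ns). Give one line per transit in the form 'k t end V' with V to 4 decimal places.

0 0 source 0.6000
1 3 load 0.3000
2 6 source 0.3600

Γ_L=-0.500000, Γ_S=-0.200000; launch V₁=1·150/250=0.600000
k=0 src: V=0.6000
k=1 load: inc=0.600000, refl=0.600000·-0.500000=-0.3000; V=0.000000+0.600000+-0.300000=0.3000
k=2 src: inc=-0.300000, refl=-0.300000·-0.200000=0.0600; V=0.600000+-0.300000+0.060000=0.3600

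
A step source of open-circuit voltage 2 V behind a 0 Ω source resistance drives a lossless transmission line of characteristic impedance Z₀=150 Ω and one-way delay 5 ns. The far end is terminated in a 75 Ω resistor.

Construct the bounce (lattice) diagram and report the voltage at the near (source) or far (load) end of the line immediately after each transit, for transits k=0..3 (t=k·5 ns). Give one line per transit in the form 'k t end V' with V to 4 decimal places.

Γ_L=-0.333333, Γ_S=-1.000000; launch V₁=2·150/150=2.000000
k=0 src: V=2.0000
k=1 load: inc=2.000000, refl=2.000000·-0.333333=-0.6667; V=0.000000+2.000000+-0.666667=1.3333
k=2 src: inc=-0.666667, refl=-0.666667·-1.000000=0.6667; V=2.000000+-0.666667+0.666667=2.0000
k=3 load: inc=0.666667, refl=0.666667·-0.333333=-0.2222; V=1.333333+0.666667+-0.222222=1.7778

0 0 source 2.0000
1 5 load 1.3333
2 10 source 2.0000
3 15 load 1.7778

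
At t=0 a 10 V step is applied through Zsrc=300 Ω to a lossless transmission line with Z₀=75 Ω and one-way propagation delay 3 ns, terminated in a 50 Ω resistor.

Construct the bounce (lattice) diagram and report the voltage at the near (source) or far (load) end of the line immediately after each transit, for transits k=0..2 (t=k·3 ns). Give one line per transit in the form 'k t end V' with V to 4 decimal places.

0 0 source 2.0000
1 3 load 1.6000
2 6 source 1.3600

Γ_L=-0.200000, Γ_S=0.600000; launch V₁=10·75/375=2.000000
k=0 src: V=2.0000
k=1 load: inc=2.000000, refl=2.000000·-0.200000=-0.4000; V=0.000000+2.000000+-0.400000=1.6000
k=2 src: inc=-0.400000, refl=-0.400000·0.600000=-0.2400; V=2.000000+-0.400000+-0.240000=1.3600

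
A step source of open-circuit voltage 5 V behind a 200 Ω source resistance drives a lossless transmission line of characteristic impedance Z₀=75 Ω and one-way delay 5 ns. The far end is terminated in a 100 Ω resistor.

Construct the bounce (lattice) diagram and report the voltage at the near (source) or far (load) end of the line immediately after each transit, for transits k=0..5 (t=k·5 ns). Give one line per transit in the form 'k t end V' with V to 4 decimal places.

Γ_L=0.142857, Γ_S=0.454545; launch V₁=5·75/275=1.363636
k=0 src: V=1.3636
k=1 load: inc=1.363636, refl=1.363636·0.142857=0.1948; V=0.000000+1.363636+0.194805=1.5584
k=2 src: inc=0.194805, refl=0.194805·0.454545=0.0885; V=1.363636+0.194805+0.088548=1.6470
k=3 load: inc=0.088548, refl=0.088548·0.142857=0.0126; V=1.558442+0.088548+0.012650=1.6596
k=4 src: inc=0.012650, refl=0.012650·0.454545=0.0057; V=1.646989+0.012650+0.005750=1.6654
k=5 load: inc=0.005750, refl=0.005750·0.142857=0.0008; V=1.659639+0.005750+0.000821=1.6662

0 0 source 1.3636
1 5 load 1.5584
2 10 source 1.6470
3 15 load 1.6596
4 20 source 1.6654
5 25 load 1.6662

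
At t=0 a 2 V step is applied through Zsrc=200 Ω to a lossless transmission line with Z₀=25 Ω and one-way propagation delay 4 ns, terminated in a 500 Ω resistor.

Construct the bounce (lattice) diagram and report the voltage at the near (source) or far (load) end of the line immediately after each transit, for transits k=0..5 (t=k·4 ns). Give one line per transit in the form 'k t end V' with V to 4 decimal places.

0 0 source 0.2222
1 4 load 0.4233
2 8 source 0.5797
3 12 load 0.7211
4 16 source 0.8312
5 20 load 0.9308

Γ_L=0.904762, Γ_S=0.777778; launch V₁=2·25/225=0.222222
k=0 src: V=0.2222
k=1 load: inc=0.222222, refl=0.222222·0.904762=0.2011; V=0.000000+0.222222+0.201058=0.4233
k=2 src: inc=0.201058, refl=0.201058·0.777778=0.1564; V=0.222222+0.201058+0.156379=0.5797
k=3 load: inc=0.156379, refl=0.156379·0.904762=0.1415; V=0.423280+0.156379+0.141485=0.7211
k=4 src: inc=0.141485, refl=0.141485·0.777778=0.1100; V=0.579659+0.141485+0.110044=0.8312
k=5 load: inc=0.110044, refl=0.110044·0.904762=0.0996; V=0.721144+0.110044+0.099564=0.9308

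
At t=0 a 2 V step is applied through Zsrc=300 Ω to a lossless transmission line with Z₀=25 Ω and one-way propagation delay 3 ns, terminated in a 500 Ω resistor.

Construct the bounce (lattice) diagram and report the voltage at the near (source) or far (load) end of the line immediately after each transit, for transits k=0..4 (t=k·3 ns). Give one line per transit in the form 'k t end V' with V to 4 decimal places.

0 0 source 0.1538
1 3 load 0.2930
2 6 source 0.4108
3 9 load 0.5174
4 12 source 0.6076

Γ_L=0.904762, Γ_S=0.846154; launch V₁=2·25/325=0.153846
k=0 src: V=0.1538
k=1 load: inc=0.153846, refl=0.153846·0.904762=0.1392; V=0.000000+0.153846+0.139194=0.2930
k=2 src: inc=0.139194, refl=0.139194·0.846154=0.1178; V=0.153846+0.139194+0.117780=0.4108
k=3 load: inc=0.117780, refl=0.117780·0.904762=0.1066; V=0.293040+0.117780+0.106563=0.5174
k=4 src: inc=0.106563, refl=0.106563·0.846154=0.0902; V=0.410820+0.106563+0.090168=0.6076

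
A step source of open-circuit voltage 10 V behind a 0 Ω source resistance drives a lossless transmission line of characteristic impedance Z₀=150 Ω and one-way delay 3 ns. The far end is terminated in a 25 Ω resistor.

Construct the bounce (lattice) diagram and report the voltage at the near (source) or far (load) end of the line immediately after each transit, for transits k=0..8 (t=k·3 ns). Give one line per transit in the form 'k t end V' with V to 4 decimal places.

Γ_L=-0.714286, Γ_S=-1.000000; launch V₁=10·150/150=10.000000
k=0 src: V=10.0000
k=1 load: inc=10.000000, refl=10.000000·-0.714286=-7.1429; V=0.000000+10.000000+-7.142857=2.8571
k=2 src: inc=-7.142857, refl=-7.142857·-1.000000=7.1429; V=10.000000+-7.142857+7.142857=10.0000
k=3 load: inc=7.142857, refl=7.142857·-0.714286=-5.1020; V=2.857143+7.142857+-5.102041=4.8980
k=4 src: inc=-5.102041, refl=-5.102041·-1.000000=5.1020; V=10.000000+-5.102041+5.102041=10.0000
k=5 load: inc=5.102041, refl=5.102041·-0.714286=-3.6443; V=4.897959+5.102041+-3.644315=6.3557
k=6 src: inc=-3.644315, refl=-3.644315·-1.000000=3.6443; V=10.000000+-3.644315+3.644315=10.0000
k=7 load: inc=3.644315, refl=3.644315·-0.714286=-2.6031; V=6.355685+3.644315+-2.603082=7.3969
k=8 src: inc=-2.603082, refl=-2.603082·-1.000000=2.6031; V=10.000000+-2.603082+2.603082=10.0000

0 0 source 10.0000
1 3 load 2.8571
2 6 source 10.0000
3 9 load 4.8980
4 12 source 10.0000
5 15 load 6.3557
6 18 source 10.0000
7 21 load 7.3969
8 24 source 10.0000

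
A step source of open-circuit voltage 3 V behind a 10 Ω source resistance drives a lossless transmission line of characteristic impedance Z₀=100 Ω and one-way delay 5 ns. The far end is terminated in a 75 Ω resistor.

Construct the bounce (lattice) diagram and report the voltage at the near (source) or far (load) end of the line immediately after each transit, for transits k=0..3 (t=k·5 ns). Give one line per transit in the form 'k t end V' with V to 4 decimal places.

Γ_L=-0.142857, Γ_S=-0.818182; launch V₁=3·100/110=2.727273
k=0 src: V=2.7273
k=1 load: inc=2.727273, refl=2.727273·-0.142857=-0.3896; V=0.000000+2.727273+-0.389610=2.3377
k=2 src: inc=-0.389610, refl=-0.389610·-0.818182=0.3188; V=2.727273+-0.389610+0.318772=2.6564
k=3 load: inc=0.318772, refl=0.318772·-0.142857=-0.0455; V=2.337662+0.318772+-0.045539=2.6109

0 0 source 2.7273
1 5 load 2.3377
2 10 source 2.6564
3 15 load 2.6109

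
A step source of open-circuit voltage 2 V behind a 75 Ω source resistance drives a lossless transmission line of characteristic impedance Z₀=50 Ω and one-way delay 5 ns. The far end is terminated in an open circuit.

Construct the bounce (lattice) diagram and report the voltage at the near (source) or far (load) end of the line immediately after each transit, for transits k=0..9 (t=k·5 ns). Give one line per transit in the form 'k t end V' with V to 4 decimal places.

0 0 source 0.8000
1 5 load 1.6000
2 10 source 1.7600
3 15 load 1.9200
4 20 source 1.9520
5 25 load 1.9840
6 30 source 1.9904
7 35 load 1.9968
8 40 source 1.9981
9 45 load 1.9994

Γ_L=1.000000, Γ_S=0.200000; launch V₁=2·50/125=0.800000
k=0 src: V=0.8000
k=1 load: inc=0.800000, refl=0.800000·1.000000=0.8000; V=0.000000+0.800000+0.800000=1.6000
k=2 src: inc=0.800000, refl=0.800000·0.200000=0.1600; V=0.800000+0.800000+0.160000=1.7600
k=3 load: inc=0.160000, refl=0.160000·1.000000=0.1600; V=1.600000+0.160000+0.160000=1.9200
k=4 src: inc=0.160000, refl=0.160000·0.200000=0.0320; V=1.760000+0.160000+0.032000=1.9520
k=5 load: inc=0.032000, refl=0.032000·1.000000=0.0320; V=1.920000+0.032000+0.032000=1.9840
k=6 src: inc=0.032000, refl=0.032000·0.200000=0.0064; V=1.952000+0.032000+0.006400=1.9904
k=7 load: inc=0.006400, refl=0.006400·1.000000=0.0064; V=1.984000+0.006400+0.006400=1.9968
k=8 src: inc=0.006400, refl=0.006400·0.200000=0.0013; V=1.990400+0.006400+0.001280=1.9981
k=9 load: inc=0.001280, refl=0.001280·1.000000=0.0013; V=1.996800+0.001280+0.001280=1.9994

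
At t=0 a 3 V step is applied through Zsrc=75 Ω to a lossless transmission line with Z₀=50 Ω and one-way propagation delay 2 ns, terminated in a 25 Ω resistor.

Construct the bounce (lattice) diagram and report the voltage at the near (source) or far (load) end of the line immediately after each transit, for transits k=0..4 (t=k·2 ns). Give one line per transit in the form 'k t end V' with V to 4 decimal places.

0 0 source 1.2000
1 2 load 0.8000
2 4 source 0.7200
3 6 load 0.7467
4 8 source 0.7520

Γ_L=-0.333333, Γ_S=0.200000; launch V₁=3·50/125=1.200000
k=0 src: V=1.2000
k=1 load: inc=1.200000, refl=1.200000·-0.333333=-0.4000; V=0.000000+1.200000+-0.400000=0.8000
k=2 src: inc=-0.400000, refl=-0.400000·0.200000=-0.0800; V=1.200000+-0.400000+-0.080000=0.7200
k=3 load: inc=-0.080000, refl=-0.080000·-0.333333=0.0267; V=0.800000+-0.080000+0.026667=0.7467
k=4 src: inc=0.026667, refl=0.026667·0.200000=0.0053; V=0.720000+0.026667+0.005333=0.7520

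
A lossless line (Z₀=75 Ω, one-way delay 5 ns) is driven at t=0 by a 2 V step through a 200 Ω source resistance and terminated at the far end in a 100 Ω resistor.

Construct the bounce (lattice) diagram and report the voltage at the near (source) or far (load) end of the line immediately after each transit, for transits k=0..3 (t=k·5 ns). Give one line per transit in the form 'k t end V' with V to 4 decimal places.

Γ_L=0.142857, Γ_S=0.454545; launch V₁=2·75/275=0.545455
k=0 src: V=0.5455
k=1 load: inc=0.545455, refl=0.545455·0.142857=0.0779; V=0.000000+0.545455+0.077922=0.6234
k=2 src: inc=0.077922, refl=0.077922·0.454545=0.0354; V=0.545455+0.077922+0.035419=0.6588
k=3 load: inc=0.035419, refl=0.035419·0.142857=0.0051; V=0.623377+0.035419+0.005060=0.6639

0 0 source 0.5455
1 5 load 0.6234
2 10 source 0.6588
3 15 load 0.6639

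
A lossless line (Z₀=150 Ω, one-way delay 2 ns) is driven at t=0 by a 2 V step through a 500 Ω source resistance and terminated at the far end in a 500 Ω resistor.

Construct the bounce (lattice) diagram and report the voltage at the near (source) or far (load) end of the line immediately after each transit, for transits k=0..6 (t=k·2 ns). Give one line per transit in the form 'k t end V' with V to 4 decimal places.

Γ_L=0.538462, Γ_S=0.538462; launch V₁=2·150/650=0.461538
k=0 src: V=0.4615
k=1 load: inc=0.461538, refl=0.461538·0.538462=0.2485; V=0.000000+0.461538+0.248521=0.7101
k=2 src: inc=0.248521, refl=0.248521·0.538462=0.1338; V=0.461538+0.248521+0.133819=0.8439
k=3 load: inc=0.133819, refl=0.133819·0.538462=0.0721; V=0.710059+0.133819+0.072056=0.9159
k=4 src: inc=0.072056, refl=0.072056·0.538462=0.0388; V=0.843878+0.072056+0.038800=0.9547
k=5 load: inc=0.038800, refl=0.038800·0.538462=0.0209; V=0.915934+0.038800+0.020892=0.9756
k=6 src: inc=0.020892, refl=0.020892·0.538462=0.0112; V=0.954734+0.020892+0.011250=0.9869

0 0 source 0.4615
1 2 load 0.7101
2 4 source 0.8439
3 6 load 0.9159
4 8 source 0.9547
5 10 load 0.9756
6 12 source 0.9869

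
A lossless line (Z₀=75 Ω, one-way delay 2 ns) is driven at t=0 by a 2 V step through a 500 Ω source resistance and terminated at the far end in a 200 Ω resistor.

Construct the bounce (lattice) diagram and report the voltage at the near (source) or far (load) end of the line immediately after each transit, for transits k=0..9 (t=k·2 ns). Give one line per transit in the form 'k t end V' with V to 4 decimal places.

0 0 source 0.2609
1 2 load 0.3794
2 4 source 0.4671
3 6 load 0.5069
4 8 source 0.5364
5 10 load 0.5498
6 12 source 0.5597
7 14 load 0.5641
8 16 source 0.5675
9 18 load 0.5690

Γ_L=0.454545, Γ_S=0.739130; launch V₁=2·75/575=0.260870
k=0 src: V=0.2609
k=1 load: inc=0.260870, refl=0.260870·0.454545=0.1186; V=0.000000+0.260870+0.118577=0.3794
k=2 src: inc=0.118577, refl=0.118577·0.739130=0.0876; V=0.260870+0.118577+0.087644=0.4671
k=3 load: inc=0.087644, refl=0.087644·0.454545=0.0398; V=0.379447+0.087644+0.039838=0.5069
k=4 src: inc=0.039838, refl=0.039838·0.739130=0.0294; V=0.467091+0.039838+0.029446=0.5364
k=5 load: inc=0.029446, refl=0.029446·0.454545=0.0134; V=0.506929+0.029446+0.013384=0.5498
k=6 src: inc=0.013384, refl=0.013384·0.739130=0.0099; V=0.536374+0.013384+0.009893=0.5597
k=7 load: inc=0.009893, refl=0.009893·0.454545=0.0045; V=0.549759+0.009893+0.004497=0.5641
k=8 src: inc=0.004497, refl=0.004497·0.739130=0.0033; V=0.559651+0.004497+0.003324=0.5675
k=9 load: inc=0.003324, refl=0.003324·0.454545=0.0015; V=0.564148+0.003324+0.001511=0.5690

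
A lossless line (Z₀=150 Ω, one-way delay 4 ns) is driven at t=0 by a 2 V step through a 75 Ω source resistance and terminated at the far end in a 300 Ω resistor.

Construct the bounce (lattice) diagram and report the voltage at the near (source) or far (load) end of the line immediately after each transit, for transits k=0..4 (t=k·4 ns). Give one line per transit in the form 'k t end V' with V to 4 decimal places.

0 0 source 1.3333
1 4 load 1.7778
2 8 source 1.6296
3 12 load 1.5802
4 16 source 1.5967

Γ_L=0.333333, Γ_S=-0.333333; launch V₁=2·150/225=1.333333
k=0 src: V=1.3333
k=1 load: inc=1.333333, refl=1.333333·0.333333=0.4444; V=0.000000+1.333333+0.444444=1.7778
k=2 src: inc=0.444444, refl=0.444444·-0.333333=-0.1481; V=1.333333+0.444444+-0.148148=1.6296
k=3 load: inc=-0.148148, refl=-0.148148·0.333333=-0.0494; V=1.777778+-0.148148+-0.049383=1.5802
k=4 src: inc=-0.049383, refl=-0.049383·-0.333333=0.0165; V=1.629630+-0.049383+0.016461=1.5967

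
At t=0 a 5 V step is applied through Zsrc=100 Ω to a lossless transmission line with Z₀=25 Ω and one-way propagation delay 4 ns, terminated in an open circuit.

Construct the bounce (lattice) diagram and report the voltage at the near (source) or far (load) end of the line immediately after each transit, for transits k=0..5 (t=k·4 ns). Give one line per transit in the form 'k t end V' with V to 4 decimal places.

0 0 source 1.0000
1 4 load 2.0000
2 8 source 2.6000
3 12 load 3.2000
4 16 source 3.5600
5 20 load 3.9200

Γ_L=1.000000, Γ_S=0.600000; launch V₁=5·25/125=1.000000
k=0 src: V=1.0000
k=1 load: inc=1.000000, refl=1.000000·1.000000=1.0000; V=0.000000+1.000000+1.000000=2.0000
k=2 src: inc=1.000000, refl=1.000000·0.600000=0.6000; V=1.000000+1.000000+0.600000=2.6000
k=3 load: inc=0.600000, refl=0.600000·1.000000=0.6000; V=2.000000+0.600000+0.600000=3.2000
k=4 src: inc=0.600000, refl=0.600000·0.600000=0.3600; V=2.600000+0.600000+0.360000=3.5600
k=5 load: inc=0.360000, refl=0.360000·1.000000=0.3600; V=3.200000+0.360000+0.360000=3.9200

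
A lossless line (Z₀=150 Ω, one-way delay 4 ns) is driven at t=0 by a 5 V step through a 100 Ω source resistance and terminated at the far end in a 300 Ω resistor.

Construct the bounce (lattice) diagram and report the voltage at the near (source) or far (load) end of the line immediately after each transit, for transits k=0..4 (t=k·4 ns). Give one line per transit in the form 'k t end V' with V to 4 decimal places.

0 0 source 3.0000
1 4 load 4.0000
2 8 source 3.8000
3 12 load 3.7333
4 16 source 3.7467

Γ_L=0.333333, Γ_S=-0.200000; launch V₁=5·150/250=3.000000
k=0 src: V=3.0000
k=1 load: inc=3.000000, refl=3.000000·0.333333=1.0000; V=0.000000+3.000000+1.000000=4.0000
k=2 src: inc=1.000000, refl=1.000000·-0.200000=-0.2000; V=3.000000+1.000000+-0.200000=3.8000
k=3 load: inc=-0.200000, refl=-0.200000·0.333333=-0.0667; V=4.000000+-0.200000+-0.066667=3.7333
k=4 src: inc=-0.066667, refl=-0.066667·-0.200000=0.0133; V=3.800000+-0.066667+0.013333=3.7467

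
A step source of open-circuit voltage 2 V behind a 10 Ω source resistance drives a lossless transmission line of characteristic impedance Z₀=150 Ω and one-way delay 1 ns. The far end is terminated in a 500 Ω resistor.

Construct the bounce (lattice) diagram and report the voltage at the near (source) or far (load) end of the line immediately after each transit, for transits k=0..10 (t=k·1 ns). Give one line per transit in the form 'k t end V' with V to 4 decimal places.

0 0 source 1.8750
1 1 load 2.8846
2 2 source 2.0012
3 3 load 1.5255
4 4 source 1.9417
5 5 load 2.1659
6 6 source 1.9698
7 7 load 1.8642
8 8 source 1.9566
9 9 load 2.0063
10 10 source 1.9628

Γ_L=0.538462, Γ_S=-0.875000; launch V₁=2·150/160=1.875000
k=0 src: V=1.8750
k=1 load: inc=1.875000, refl=1.875000·0.538462=1.0096; V=0.000000+1.875000+1.009615=2.8846
k=2 src: inc=1.009615, refl=1.009615·-0.875000=-0.8834; V=1.875000+1.009615+-0.883413=2.0012
k=3 load: inc=-0.883413, refl=-0.883413·0.538462=-0.4757; V=2.884615+-0.883413+-0.475684=1.5255
k=4 src: inc=-0.475684, refl=-0.475684·-0.875000=0.4162; V=2.001202+-0.475684+0.416224=1.9417
k=5 load: inc=0.416224, refl=0.416224·0.538462=0.2241; V=1.525518+0.416224+0.224120=2.1659
k=6 src: inc=0.224120, refl=0.224120·-0.875000=-0.1961; V=1.941741+0.224120+-0.196105=1.9698
k=7 load: inc=-0.196105, refl=-0.196105·0.538462=-0.1056; V=2.165862+-0.196105+-0.105595=1.8642
k=8 src: inc=-0.105595, refl=-0.105595·-0.875000=0.0924; V=1.969756+-0.105595+0.092396=1.9566
k=9 load: inc=0.092396, refl=0.092396·0.538462=0.0498; V=1.864161+0.092396+0.049752=2.0063
k=10 src: inc=0.049752, refl=0.049752·-0.875000=-0.0435; V=1.956557+0.049752+-0.043533=1.9628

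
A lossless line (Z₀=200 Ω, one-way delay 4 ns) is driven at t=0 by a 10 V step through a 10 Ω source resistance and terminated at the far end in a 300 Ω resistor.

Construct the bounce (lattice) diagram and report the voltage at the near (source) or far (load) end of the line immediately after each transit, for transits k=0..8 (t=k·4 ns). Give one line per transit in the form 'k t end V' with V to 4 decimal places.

0 0 source 9.5238
1 4 load 11.4286
2 8 source 9.7052
3 12 load 9.3605
4 16 source 9.6724
5 20 load 9.7348
6 24 source 9.6783
7 28 load 9.6670
8 32 source 9.6773

Γ_L=0.200000, Γ_S=-0.904762; launch V₁=10·200/210=9.523810
k=0 src: V=9.5238
k=1 load: inc=9.523810, refl=9.523810·0.200000=1.9048; V=0.000000+9.523810+1.904762=11.4286
k=2 src: inc=1.904762, refl=1.904762·-0.904762=-1.7234; V=9.523810+1.904762+-1.723356=9.7052
k=3 load: inc=-1.723356, refl=-1.723356·0.200000=-0.3447; V=11.428571+-1.723356+-0.344671=9.3605
k=4 src: inc=-0.344671, refl=-0.344671·-0.904762=0.3118; V=9.705215+-0.344671+0.311845=9.6724
k=5 load: inc=0.311845, refl=0.311845·0.200000=0.0624; V=9.360544+0.311845+0.062369=9.7348
k=6 src: inc=0.062369, refl=0.062369·-0.904762=-0.0564; V=9.672390+0.062369+-0.056429=9.6783
k=7 load: inc=-0.056429, refl=-0.056429·0.200000=-0.0113; V=9.734759+-0.056429+-0.011286=9.6670
k=8 src: inc=-0.011286, refl=-0.011286·-0.904762=0.0102; V=9.678330+-0.011286+0.010211=9.6773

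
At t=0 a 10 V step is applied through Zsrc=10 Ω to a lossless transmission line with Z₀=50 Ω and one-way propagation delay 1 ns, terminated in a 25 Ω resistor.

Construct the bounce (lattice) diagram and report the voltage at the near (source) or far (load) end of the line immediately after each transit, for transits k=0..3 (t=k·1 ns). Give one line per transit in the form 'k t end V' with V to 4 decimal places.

Γ_L=-0.333333, Γ_S=-0.666667; launch V₁=10·50/60=8.333333
k=0 src: V=8.3333
k=1 load: inc=8.333333, refl=8.333333·-0.333333=-2.7778; V=0.000000+8.333333+-2.777778=5.5556
k=2 src: inc=-2.777778, refl=-2.777778·-0.666667=1.8519; V=8.333333+-2.777778+1.851852=7.4074
k=3 load: inc=1.851852, refl=1.851852·-0.333333=-0.6173; V=5.555556+1.851852+-0.617284=6.7901

0 0 source 8.3333
1 1 load 5.5556
2 2 source 7.4074
3 3 load 6.7901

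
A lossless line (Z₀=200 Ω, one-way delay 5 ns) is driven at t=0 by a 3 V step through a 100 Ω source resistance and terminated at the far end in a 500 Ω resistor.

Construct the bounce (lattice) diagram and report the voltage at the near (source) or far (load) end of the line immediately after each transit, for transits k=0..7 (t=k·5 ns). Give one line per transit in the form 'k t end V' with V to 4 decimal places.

Γ_L=0.428571, Γ_S=-0.333333; launch V₁=3·200/300=2.000000
k=0 src: V=2.0000
k=1 load: inc=2.000000, refl=2.000000·0.428571=0.8571; V=0.000000+2.000000+0.857143=2.8571
k=2 src: inc=0.857143, refl=0.857143·-0.333333=-0.2857; V=2.000000+0.857143+-0.285714=2.5714
k=3 load: inc=-0.285714, refl=-0.285714·0.428571=-0.1224; V=2.857143+-0.285714+-0.122449=2.4490
k=4 src: inc=-0.122449, refl=-0.122449·-0.333333=0.0408; V=2.571429+-0.122449+0.040816=2.4898
k=5 load: inc=0.040816, refl=0.040816·0.428571=0.0175; V=2.448980+0.040816+0.017493=2.5073
k=6 src: inc=0.017493, refl=0.017493·-0.333333=-0.0058; V=2.489796+0.017493+-0.005831=2.5015
k=7 load: inc=-0.005831, refl=-0.005831·0.428571=-0.0025; V=2.507289+-0.005831+-0.002499=2.4990

0 0 source 2.0000
1 5 load 2.8571
2 10 source 2.5714
3 15 load 2.4490
4 20 source 2.4898
5 25 load 2.5073
6 30 source 2.5015
7 35 load 2.4990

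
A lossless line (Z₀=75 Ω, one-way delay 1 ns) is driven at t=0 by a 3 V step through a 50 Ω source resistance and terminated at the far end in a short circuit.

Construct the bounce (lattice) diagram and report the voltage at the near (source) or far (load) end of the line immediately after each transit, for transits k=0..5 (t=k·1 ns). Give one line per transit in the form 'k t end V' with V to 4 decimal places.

0 0 source 1.8000
1 1 load 0.0000
2 2 source 0.3600
3 3 load 0.0000
4 4 source 0.0720
5 5 load 0.0000

Γ_L=-1.000000, Γ_S=-0.200000; launch V₁=3·75/125=1.800000
k=0 src: V=1.8000
k=1 load: inc=1.800000, refl=1.800000·-1.000000=-1.8000; V=0.000000+1.800000+-1.800000=0.0000
k=2 src: inc=-1.800000, refl=-1.800000·-0.200000=0.3600; V=1.800000+-1.800000+0.360000=0.3600
k=3 load: inc=0.360000, refl=0.360000·-1.000000=-0.3600; V=0.000000+0.360000+-0.360000=0.0000
k=4 src: inc=-0.360000, refl=-0.360000·-0.200000=0.0720; V=0.360000+-0.360000+0.072000=0.0720
k=5 load: inc=0.072000, refl=0.072000·-1.000000=-0.0720; V=0.000000+0.072000+-0.072000=0.0000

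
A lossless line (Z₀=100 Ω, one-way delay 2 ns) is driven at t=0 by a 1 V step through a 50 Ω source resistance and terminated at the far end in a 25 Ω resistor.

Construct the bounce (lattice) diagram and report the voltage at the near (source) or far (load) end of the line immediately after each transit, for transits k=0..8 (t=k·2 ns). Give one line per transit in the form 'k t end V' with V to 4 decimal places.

0 0 source 0.6667
1 2 load 0.2667
2 4 source 0.4000
3 6 load 0.3200
4 8 source 0.3467
5 10 load 0.3307
6 12 source 0.3360
7 14 load 0.3328
8 16 source 0.3339

Γ_L=-0.600000, Γ_S=-0.333333; launch V₁=1·100/150=0.666667
k=0 src: V=0.6667
k=1 load: inc=0.666667, refl=0.666667·-0.600000=-0.4000; V=0.000000+0.666667+-0.400000=0.2667
k=2 src: inc=-0.400000, refl=-0.400000·-0.333333=0.1333; V=0.666667+-0.400000+0.133333=0.4000
k=3 load: inc=0.133333, refl=0.133333·-0.600000=-0.0800; V=0.266667+0.133333+-0.080000=0.3200
k=4 src: inc=-0.080000, refl=-0.080000·-0.333333=0.0267; V=0.400000+-0.080000+0.026667=0.3467
k=5 load: inc=0.026667, refl=0.026667·-0.600000=-0.0160; V=0.320000+0.026667+-0.016000=0.3307
k=6 src: inc=-0.016000, refl=-0.016000·-0.333333=0.0053; V=0.346667+-0.016000+0.005333=0.3360
k=7 load: inc=0.005333, refl=0.005333·-0.600000=-0.0032; V=0.330667+0.005333+-0.003200=0.3328
k=8 src: inc=-0.003200, refl=-0.003200·-0.333333=0.0011; V=0.336000+-0.003200+0.001067=0.3339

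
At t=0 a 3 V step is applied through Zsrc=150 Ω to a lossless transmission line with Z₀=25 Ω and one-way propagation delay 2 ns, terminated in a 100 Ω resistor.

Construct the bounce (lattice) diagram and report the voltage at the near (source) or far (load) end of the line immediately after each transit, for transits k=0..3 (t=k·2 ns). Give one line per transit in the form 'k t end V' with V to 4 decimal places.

0 0 source 0.4286
1 2 load 0.6857
2 4 source 0.8694
3 6 load 0.9796

Γ_L=0.600000, Γ_S=0.714286; launch V₁=3·25/175=0.428571
k=0 src: V=0.4286
k=1 load: inc=0.428571, refl=0.428571·0.600000=0.2571; V=0.000000+0.428571+0.257143=0.6857
k=2 src: inc=0.257143, refl=0.257143·0.714286=0.1837; V=0.428571+0.257143+0.183673=0.8694
k=3 load: inc=0.183673, refl=0.183673·0.600000=0.1102; V=0.685714+0.183673+0.110204=0.9796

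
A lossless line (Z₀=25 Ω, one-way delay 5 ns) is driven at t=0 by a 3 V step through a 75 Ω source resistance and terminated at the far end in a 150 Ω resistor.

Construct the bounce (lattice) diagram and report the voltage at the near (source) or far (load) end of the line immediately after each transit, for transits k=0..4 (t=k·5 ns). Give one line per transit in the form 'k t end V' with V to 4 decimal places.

Γ_L=0.714286, Γ_S=0.500000; launch V₁=3·25/100=0.750000
k=0 src: V=0.7500
k=1 load: inc=0.750000, refl=0.750000·0.714286=0.5357; V=0.000000+0.750000+0.535714=1.2857
k=2 src: inc=0.535714, refl=0.535714·0.500000=0.2679; V=0.750000+0.535714+0.267857=1.5536
k=3 load: inc=0.267857, refl=0.267857·0.714286=0.1913; V=1.285714+0.267857+0.191327=1.7449
k=4 src: inc=0.191327, refl=0.191327·0.500000=0.0957; V=1.553571+0.191327+0.095663=1.8406

0 0 source 0.7500
1 5 load 1.2857
2 10 source 1.5536
3 15 load 1.7449
4 20 source 1.8406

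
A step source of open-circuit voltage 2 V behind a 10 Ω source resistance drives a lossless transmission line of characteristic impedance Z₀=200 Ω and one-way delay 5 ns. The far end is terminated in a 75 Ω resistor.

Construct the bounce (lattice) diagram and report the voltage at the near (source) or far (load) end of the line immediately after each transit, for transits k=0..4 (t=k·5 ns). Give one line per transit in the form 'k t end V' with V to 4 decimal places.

0 0 source 1.9048
1 5 load 1.0390
2 10 source 1.8223
3 15 load 1.4662
4 20 source 1.7884

Γ_L=-0.454545, Γ_S=-0.904762; launch V₁=2·200/210=1.904762
k=0 src: V=1.9048
k=1 load: inc=1.904762, refl=1.904762·-0.454545=-0.8658; V=0.000000+1.904762+-0.865801=1.0390
k=2 src: inc=-0.865801, refl=-0.865801·-0.904762=0.7833; V=1.904762+-0.865801+0.783344=1.8223
k=3 load: inc=0.783344, refl=0.783344·-0.454545=-0.3561; V=1.038961+0.783344+-0.356065=1.4662
k=4 src: inc=-0.356065, refl=-0.356065·-0.904762=0.3222; V=1.822305+-0.356065+0.322154=1.7884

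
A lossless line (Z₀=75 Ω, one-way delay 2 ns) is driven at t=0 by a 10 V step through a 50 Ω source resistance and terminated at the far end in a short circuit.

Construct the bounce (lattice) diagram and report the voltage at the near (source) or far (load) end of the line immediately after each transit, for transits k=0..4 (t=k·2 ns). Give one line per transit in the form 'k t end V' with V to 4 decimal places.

0 0 source 6.0000
1 2 load 0.0000
2 4 source 1.2000
3 6 load 0.0000
4 8 source 0.2400

Γ_L=-1.000000, Γ_S=-0.200000; launch V₁=10·75/125=6.000000
k=0 src: V=6.0000
k=1 load: inc=6.000000, refl=6.000000·-1.000000=-6.0000; V=0.000000+6.000000+-6.000000=0.0000
k=2 src: inc=-6.000000, refl=-6.000000·-0.200000=1.2000; V=6.000000+-6.000000+1.200000=1.2000
k=3 load: inc=1.200000, refl=1.200000·-1.000000=-1.2000; V=0.000000+1.200000+-1.200000=0.0000
k=4 src: inc=-1.200000, refl=-1.200000·-0.200000=0.2400; V=1.200000+-1.200000+0.240000=0.2400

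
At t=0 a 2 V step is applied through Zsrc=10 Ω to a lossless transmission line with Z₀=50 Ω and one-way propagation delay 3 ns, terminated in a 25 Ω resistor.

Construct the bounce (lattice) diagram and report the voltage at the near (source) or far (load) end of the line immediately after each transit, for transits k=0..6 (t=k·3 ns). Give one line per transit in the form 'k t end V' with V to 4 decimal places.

Γ_L=-0.333333, Γ_S=-0.666667; launch V₁=2·50/60=1.666667
k=0 src: V=1.6667
k=1 load: inc=1.666667, refl=1.666667·-0.333333=-0.5556; V=0.000000+1.666667+-0.555556=1.1111
k=2 src: inc=-0.555556, refl=-0.555556·-0.666667=0.3704; V=1.666667+-0.555556+0.370370=1.4815
k=3 load: inc=0.370370, refl=0.370370·-0.333333=-0.1235; V=1.111111+0.370370+-0.123457=1.3580
k=4 src: inc=-0.123457, refl=-0.123457·-0.666667=0.0823; V=1.481481+-0.123457+0.082305=1.4403
k=5 load: inc=0.082305, refl=0.082305·-0.333333=-0.0274; V=1.358025+0.082305+-0.027435=1.4129
k=6 src: inc=-0.027435, refl=-0.027435·-0.666667=0.0183; V=1.440329+-0.027435+0.018290=1.4312

0 0 source 1.6667
1 3 load 1.1111
2 6 source 1.4815
3 9 load 1.3580
4 12 source 1.4403
5 15 load 1.4129
6 18 source 1.4312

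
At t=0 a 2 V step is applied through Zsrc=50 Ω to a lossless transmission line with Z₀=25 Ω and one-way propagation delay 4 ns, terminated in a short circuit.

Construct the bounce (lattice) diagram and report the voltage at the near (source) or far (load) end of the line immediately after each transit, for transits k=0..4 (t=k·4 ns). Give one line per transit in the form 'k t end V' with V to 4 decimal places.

0 0 source 0.6667
1 4 load 0.0000
2 8 source -0.2222
3 12 load 0.0000
4 16 source 0.0741

Γ_L=-1.000000, Γ_S=0.333333; launch V₁=2·25/75=0.666667
k=0 src: V=0.6667
k=1 load: inc=0.666667, refl=0.666667·-1.000000=-0.6667; V=0.000000+0.666667+-0.666667=0.0000
k=2 src: inc=-0.666667, refl=-0.666667·0.333333=-0.2222; V=0.666667+-0.666667+-0.222222=-0.2222
k=3 load: inc=-0.222222, refl=-0.222222·-1.000000=0.2222; V=0.000000+-0.222222+0.222222=0.0000
k=4 src: inc=0.222222, refl=0.222222·0.333333=0.0741; V=-0.222222+0.222222+0.074074=0.0741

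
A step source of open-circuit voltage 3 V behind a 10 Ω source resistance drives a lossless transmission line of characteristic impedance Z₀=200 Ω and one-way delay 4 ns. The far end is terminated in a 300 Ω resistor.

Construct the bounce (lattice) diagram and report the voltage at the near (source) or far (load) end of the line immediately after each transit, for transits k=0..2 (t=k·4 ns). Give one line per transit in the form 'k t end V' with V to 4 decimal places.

0 0 source 2.8571
1 4 load 3.4286
2 8 source 2.9116

Γ_L=0.200000, Γ_S=-0.904762; launch V₁=3·200/210=2.857143
k=0 src: V=2.8571
k=1 load: inc=2.857143, refl=2.857143·0.200000=0.5714; V=0.000000+2.857143+0.571429=3.4286
k=2 src: inc=0.571429, refl=0.571429·-0.904762=-0.5170; V=2.857143+0.571429+-0.517007=2.9116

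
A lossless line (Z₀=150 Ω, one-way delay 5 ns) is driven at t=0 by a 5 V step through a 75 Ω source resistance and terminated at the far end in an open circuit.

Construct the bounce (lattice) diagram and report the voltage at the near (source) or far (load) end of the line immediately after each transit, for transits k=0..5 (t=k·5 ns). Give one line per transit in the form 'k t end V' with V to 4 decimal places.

Γ_L=1.000000, Γ_S=-0.333333; launch V₁=5·150/225=3.333333
k=0 src: V=3.3333
k=1 load: inc=3.333333, refl=3.333333·1.000000=3.3333; V=0.000000+3.333333+3.333333=6.6667
k=2 src: inc=3.333333, refl=3.333333·-0.333333=-1.1111; V=3.333333+3.333333+-1.111111=5.5556
k=3 load: inc=-1.111111, refl=-1.111111·1.000000=-1.1111; V=6.666667+-1.111111+-1.111111=4.4444
k=4 src: inc=-1.111111, refl=-1.111111·-0.333333=0.3704; V=5.555556+-1.111111+0.370370=4.8148
k=5 load: inc=0.370370, refl=0.370370·1.000000=0.3704; V=4.444444+0.370370+0.370370=5.1852

0 0 source 3.3333
1 5 load 6.6667
2 10 source 5.5556
3 15 load 4.4444
4 20 source 4.8148
5 25 load 5.1852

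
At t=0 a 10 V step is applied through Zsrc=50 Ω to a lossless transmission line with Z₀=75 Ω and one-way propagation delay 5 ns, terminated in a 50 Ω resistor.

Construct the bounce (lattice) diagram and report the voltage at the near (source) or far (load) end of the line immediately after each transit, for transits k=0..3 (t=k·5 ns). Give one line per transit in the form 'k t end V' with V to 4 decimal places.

0 0 source 6.0000
1 5 load 4.8000
2 10 source 5.0400
3 15 load 4.9920

Γ_L=-0.200000, Γ_S=-0.200000; launch V₁=10·75/125=6.000000
k=0 src: V=6.0000
k=1 load: inc=6.000000, refl=6.000000·-0.200000=-1.2000; V=0.000000+6.000000+-1.200000=4.8000
k=2 src: inc=-1.200000, refl=-1.200000·-0.200000=0.2400; V=6.000000+-1.200000+0.240000=5.0400
k=3 load: inc=0.240000, refl=0.240000·-0.200000=-0.0480; V=4.800000+0.240000+-0.048000=4.9920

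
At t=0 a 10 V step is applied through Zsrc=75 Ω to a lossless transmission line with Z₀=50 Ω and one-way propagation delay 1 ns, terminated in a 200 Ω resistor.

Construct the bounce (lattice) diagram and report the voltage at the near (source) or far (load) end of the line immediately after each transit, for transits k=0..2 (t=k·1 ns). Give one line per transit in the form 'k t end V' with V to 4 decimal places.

0 0 source 4.0000
1 1 load 6.4000
2 2 source 6.8800

Γ_L=0.600000, Γ_S=0.200000; launch V₁=10·50/125=4.000000
k=0 src: V=4.0000
k=1 load: inc=4.000000, refl=4.000000·0.600000=2.4000; V=0.000000+4.000000+2.400000=6.4000
k=2 src: inc=2.400000, refl=2.400000·0.200000=0.4800; V=4.000000+2.400000+0.480000=6.8800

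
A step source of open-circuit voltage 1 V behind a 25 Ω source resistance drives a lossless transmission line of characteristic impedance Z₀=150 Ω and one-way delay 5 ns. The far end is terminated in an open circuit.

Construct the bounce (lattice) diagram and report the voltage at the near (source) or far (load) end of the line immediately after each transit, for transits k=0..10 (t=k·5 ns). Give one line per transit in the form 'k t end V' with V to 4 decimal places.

Γ_L=1.000000, Γ_S=-0.714286; launch V₁=1·150/175=0.857143
k=0 src: V=0.8571
k=1 load: inc=0.857143, refl=0.857143·1.000000=0.8571; V=0.000000+0.857143+0.857143=1.7143
k=2 src: inc=0.857143, refl=0.857143·-0.714286=-0.6122; V=0.857143+0.857143+-0.612245=1.1020
k=3 load: inc=-0.612245, refl=-0.612245·1.000000=-0.6122; V=1.714286+-0.612245+-0.612245=0.4898
k=4 src: inc=-0.612245, refl=-0.612245·-0.714286=0.4373; V=1.102041+-0.612245+0.437318=0.9271
k=5 load: inc=0.437318, refl=0.437318·1.000000=0.4373; V=0.489796+0.437318+0.437318=1.3644
k=6 src: inc=0.437318, refl=0.437318·-0.714286=-0.3124; V=0.927114+0.437318+-0.312370=1.0521
k=7 load: inc=-0.312370, refl=-0.312370·1.000000=-0.3124; V=1.364431+-0.312370+-0.312370=0.7397
k=8 src: inc=-0.312370, refl=-0.312370·-0.714286=0.2231; V=1.052062+-0.312370+0.223121=0.9628
k=9 load: inc=0.223121, refl=0.223121·1.000000=0.2231; V=0.739692+0.223121+0.223121=1.1859
k=10 src: inc=0.223121, refl=0.223121·-0.714286=-0.1594; V=0.962813+0.223121+-0.159372=1.0266

0 0 source 0.8571
1 5 load 1.7143
2 10 source 1.1020
3 15 load 0.4898
4 20 source 0.9271
5 25 load 1.3644
6 30 source 1.0521
7 35 load 0.7397
8 40 source 0.9628
9 45 load 1.1859
10 50 source 1.0266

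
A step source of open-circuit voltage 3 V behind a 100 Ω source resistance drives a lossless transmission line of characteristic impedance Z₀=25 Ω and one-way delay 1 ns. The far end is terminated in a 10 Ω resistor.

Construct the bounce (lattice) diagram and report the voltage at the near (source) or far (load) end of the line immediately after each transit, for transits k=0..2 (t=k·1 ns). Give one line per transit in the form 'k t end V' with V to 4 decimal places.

0 0 source 0.6000
1 1 load 0.3429
2 2 source 0.1886

Γ_L=-0.428571, Γ_S=0.600000; launch V₁=3·25/125=0.600000
k=0 src: V=0.6000
k=1 load: inc=0.600000, refl=0.600000·-0.428571=-0.2571; V=0.000000+0.600000+-0.257143=0.3429
k=2 src: inc=-0.257143, refl=-0.257143·0.600000=-0.1543; V=0.600000+-0.257143+-0.154286=0.1886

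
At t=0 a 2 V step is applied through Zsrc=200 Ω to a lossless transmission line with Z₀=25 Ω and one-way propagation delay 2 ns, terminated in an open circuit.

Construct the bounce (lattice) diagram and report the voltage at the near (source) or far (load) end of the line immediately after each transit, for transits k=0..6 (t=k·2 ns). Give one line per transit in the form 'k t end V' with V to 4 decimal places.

0 0 source 0.2222
1 2 load 0.4444
2 4 source 0.6173
3 6 load 0.7901
4 8 source 0.9246
5 10 load 1.0590
6 12 source 1.1635

Γ_L=1.000000, Γ_S=0.777778; launch V₁=2·25/225=0.222222
k=0 src: V=0.2222
k=1 load: inc=0.222222, refl=0.222222·1.000000=0.2222; V=0.000000+0.222222+0.222222=0.4444
k=2 src: inc=0.222222, refl=0.222222·0.777778=0.1728; V=0.222222+0.222222+0.172840=0.6173
k=3 load: inc=0.172840, refl=0.172840·1.000000=0.1728; V=0.444444+0.172840+0.172840=0.7901
k=4 src: inc=0.172840, refl=0.172840·0.777778=0.1344; V=0.617284+0.172840+0.134431=0.9246
k=5 load: inc=0.134431, refl=0.134431·1.000000=0.1344; V=0.790123+0.134431+0.134431=1.0590
k=6 src: inc=0.134431, refl=0.134431·0.777778=0.1046; V=0.924554+0.134431+0.104557=1.1635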